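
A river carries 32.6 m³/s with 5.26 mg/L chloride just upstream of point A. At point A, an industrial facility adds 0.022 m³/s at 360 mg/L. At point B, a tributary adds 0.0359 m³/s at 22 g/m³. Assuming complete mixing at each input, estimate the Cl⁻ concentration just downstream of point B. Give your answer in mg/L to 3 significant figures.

After input A: C = (32.6·5.26 + 0.022·360) / 32.62 = 5.499 mg/L.
After input B: C = (32.62·5.499 + 0.0359·22) / 32.66 = 5.517 mg/L.

5.52 mg/L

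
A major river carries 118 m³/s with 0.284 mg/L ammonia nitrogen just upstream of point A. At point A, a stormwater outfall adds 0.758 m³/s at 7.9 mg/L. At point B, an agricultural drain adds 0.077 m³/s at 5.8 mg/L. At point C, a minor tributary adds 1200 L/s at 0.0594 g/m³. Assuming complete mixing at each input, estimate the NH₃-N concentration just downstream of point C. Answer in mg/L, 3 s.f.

0.333 mg/L

After input A: C = (118·0.284 + 0.758·7.9) / 118.8 = 0.3326 mg/L.
After input B: C = (118.8·0.3326 + 0.077·5.8) / 118.8 = 0.3362 mg/L.
1200 L/s = 1.2 m³/s.
After input C: C = (118.8·0.3362 + 1.2·0.0594) / 120 = 0.3334 mg/L.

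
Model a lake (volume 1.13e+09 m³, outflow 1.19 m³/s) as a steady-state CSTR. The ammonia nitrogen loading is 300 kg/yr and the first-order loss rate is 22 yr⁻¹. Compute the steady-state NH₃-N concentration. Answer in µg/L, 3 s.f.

Outflow Q = 1.19 m³/s × 3.156e+07 s/yr = 3.755e+07 m³/yr.
Steady-state CSTR mass balance: W = Q·C + k·V·C, so C = W/(Q + kV).
Q + kV = 3.755e+07 + 22·1.13e+09 = 2.49e+10 m³/yr.
C = 300/2.49e+10 = 1.205e-08 kg/m³ = 1.205e-05 mg/L = 0.01205 µg/L.

0.0120 µg/L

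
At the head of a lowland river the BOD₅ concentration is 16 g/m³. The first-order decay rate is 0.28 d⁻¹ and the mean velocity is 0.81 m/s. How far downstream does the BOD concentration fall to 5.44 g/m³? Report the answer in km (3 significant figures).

270 km

From C = C₀·e^(−kt), t = ln(C₀/C)/k = ln(16/5.44)/0.28 = 1.079/0.28 = 3.853 d.
Distance = v·t = 0.81 m/s × 3.329e+05 s = 2.696e+05 m = 269.6 km.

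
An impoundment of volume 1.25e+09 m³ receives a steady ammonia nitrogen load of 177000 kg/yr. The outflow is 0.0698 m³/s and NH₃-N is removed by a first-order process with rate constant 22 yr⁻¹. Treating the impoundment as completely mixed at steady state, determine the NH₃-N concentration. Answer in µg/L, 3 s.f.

Outflow Q = 0.0698 m³/s × 3.156e+07 s/yr = 2.203e+06 m³/yr.
Steady-state CSTR mass balance: W = Q·C + k·V·C, so C = W/(Q + kV).
Q + kV = 2.203e+06 + 22·1.25e+09 = 2.75e+10 m³/yr.
C = 177000/2.75e+10 = 6.436e-06 kg/m³ = 0.006436 mg/L = 6.436 µg/L.

6.44 µg/L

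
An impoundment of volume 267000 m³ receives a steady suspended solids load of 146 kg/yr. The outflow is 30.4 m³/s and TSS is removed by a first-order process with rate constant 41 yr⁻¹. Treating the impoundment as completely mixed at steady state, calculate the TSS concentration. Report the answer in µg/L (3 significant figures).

Outflow Q = 30.4 m³/s × 3.156e+07 s/yr = 9.594e+08 m³/yr.
Steady-state CSTR mass balance: W = Q·C + k·V·C, so C = W/(Q + kV).
Q + kV = 9.594e+08 + 41·267000 = 9.703e+08 m³/yr.
C = 146/9.703e+08 = 1.505e-07 kg/m³ = 0.0001505 mg/L = 0.1505 µg/L.

0.150 µg/L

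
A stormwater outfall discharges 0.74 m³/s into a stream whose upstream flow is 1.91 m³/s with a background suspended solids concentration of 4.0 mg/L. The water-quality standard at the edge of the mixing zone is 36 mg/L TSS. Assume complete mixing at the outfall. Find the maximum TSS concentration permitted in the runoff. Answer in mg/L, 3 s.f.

119 mg/L

Mass balance: 36·2.65 = 0.74·Cₑ + 1.91·4.
Cₑ = (95.4 − 7.64) / 0.74 = 118.6 mg/L.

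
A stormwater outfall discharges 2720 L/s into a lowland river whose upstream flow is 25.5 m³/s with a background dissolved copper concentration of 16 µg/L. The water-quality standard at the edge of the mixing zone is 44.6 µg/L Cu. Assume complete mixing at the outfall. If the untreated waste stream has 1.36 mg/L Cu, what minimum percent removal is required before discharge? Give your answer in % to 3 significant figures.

77.0 %

2720 L/s = 2.72 m³/s.
16 µg/L = 0.016 mg/L.
44.6 µg/L = 0.0446 mg/L.
Mass balance: 0.0446·28.22 = 2.72·Cₑ + 25.5·0.016.
Cₑ = (1.259 − 0.408) / 2.72 = 0.3127 mg/L.
Required removal = 1 − 0.3127/1.36 = 77.01 %.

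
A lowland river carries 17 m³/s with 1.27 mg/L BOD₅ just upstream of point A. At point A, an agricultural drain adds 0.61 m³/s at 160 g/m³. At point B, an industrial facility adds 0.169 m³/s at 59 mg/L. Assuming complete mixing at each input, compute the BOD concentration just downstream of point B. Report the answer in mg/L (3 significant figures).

After input A: C = (17·1.27 + 0.61·160) / 17.61 = 6.768 mg/L.
After input B: C = (17.61·6.768 + 0.169·59) / 17.78 = 7.265 mg/L.

7.26 mg/L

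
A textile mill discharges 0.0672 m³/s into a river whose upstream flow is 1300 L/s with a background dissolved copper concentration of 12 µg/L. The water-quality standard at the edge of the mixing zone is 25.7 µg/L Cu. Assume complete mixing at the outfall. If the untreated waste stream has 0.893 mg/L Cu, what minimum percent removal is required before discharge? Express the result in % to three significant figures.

67.4 %

1300 L/s = 1.3 m³/s.
12 µg/L = 0.012 mg/L.
25.7 µg/L = 0.0257 mg/L.
Mass balance: 0.0257·1.367 = 0.0672·Cₑ + 1.3·0.012.
Cₑ = (0.03514 − 0.0156) / 0.0672 = 0.2907 mg/L.
Required removal = 1 − 0.2907/0.893 = 67.44 %.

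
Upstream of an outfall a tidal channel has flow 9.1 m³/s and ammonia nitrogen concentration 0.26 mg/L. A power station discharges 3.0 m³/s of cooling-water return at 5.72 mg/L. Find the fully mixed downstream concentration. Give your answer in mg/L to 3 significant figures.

1.61 mg/L

By mass balance at complete mixing, C = (3·5.72 + 9.1·0.26) / (3 + 9.1) = 19.53/12.1 = 1.614 mg/L.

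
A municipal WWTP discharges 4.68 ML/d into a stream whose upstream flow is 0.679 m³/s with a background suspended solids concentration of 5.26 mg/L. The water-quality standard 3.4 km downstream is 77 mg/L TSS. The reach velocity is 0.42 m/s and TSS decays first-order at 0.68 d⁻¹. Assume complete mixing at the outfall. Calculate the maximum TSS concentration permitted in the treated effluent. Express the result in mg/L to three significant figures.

4.68 ML/d = 0.05417 m³/s.
Travel time to the compliance point: t = 3400/0.42 = 8095 s = 0.09369 d; decay factor exp(−0.68·0.09369) = 0.9383.
So the concentration just after mixing may be at most 77/0.9383 = 82.07 mg/L.
Mass balance: 82.07·0.7332 = 0.05417·Cₑ + 0.679·5.26.
Cₑ = (60.17 − 3.572) / 0.05417 = 1045 mg/L.

1040 mg/L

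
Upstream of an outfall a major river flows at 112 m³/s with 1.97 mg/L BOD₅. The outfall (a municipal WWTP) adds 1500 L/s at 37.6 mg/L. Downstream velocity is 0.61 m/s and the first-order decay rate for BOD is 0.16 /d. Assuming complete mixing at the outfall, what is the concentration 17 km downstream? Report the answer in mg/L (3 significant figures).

2.32 mg/L

1500 L/s = 1.5 m³/s.
After complete mixing, C₀ = (1.5·37.6 + 112·1.97) / 113.5 = 2.441 mg/L.
Travel time t = 1.7e+04 m / 0.61 m/s = 2.787e+04 s = 0.3226 d.
C = 2.441·exp(−0.16·0.3226) = 2.441·0.9497 = 2.318 mg/L.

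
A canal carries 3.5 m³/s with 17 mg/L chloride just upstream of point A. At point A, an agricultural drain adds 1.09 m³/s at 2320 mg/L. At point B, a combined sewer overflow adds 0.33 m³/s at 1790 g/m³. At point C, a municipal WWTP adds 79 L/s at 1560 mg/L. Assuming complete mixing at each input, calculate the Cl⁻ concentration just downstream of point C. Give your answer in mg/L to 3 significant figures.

661 mg/L

After input A: C = (3.5·17 + 1.09·2320) / 4.59 = 563.9 mg/L.
After input B: C = (4.59·563.9 + 0.33·1790) / 4.92 = 646.1 mg/L.
79 L/s = 0.079 m³/s.
After input C: C = (4.92·646.1 + 0.079·1560) / 4.999 = 660.6 mg/L.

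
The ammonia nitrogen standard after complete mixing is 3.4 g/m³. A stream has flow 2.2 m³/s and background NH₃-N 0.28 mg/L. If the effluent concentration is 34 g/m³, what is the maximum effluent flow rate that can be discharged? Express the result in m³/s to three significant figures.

Mass balance at complete mixing: C_std·(Q_w + Q_r) = Q_w·C_e + Q_r·C_b.
Rearranging, Q_w = Q_r·(C_std − C_b)/(C_e − C_std) = 2.2·(3.4 − 0.28) / (34 − 3.4) = 0.2243 m³/s.

0.224 m³/s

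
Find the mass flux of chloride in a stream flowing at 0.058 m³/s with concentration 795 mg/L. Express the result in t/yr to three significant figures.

1460 t/yr

Mass flux = Q·C = 0.058 m³/s × 795 g/m³ = 46.11 g/s.
= 46.11 g/s × 31.56 = 1455 t/yr.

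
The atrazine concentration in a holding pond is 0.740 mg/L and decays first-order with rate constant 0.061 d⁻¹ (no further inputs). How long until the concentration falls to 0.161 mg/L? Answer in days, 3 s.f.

25.0 d

t = ln(C₀/C)/k = ln(0.740/0.161)/0.061 = 1.525/0.061 = 25 d.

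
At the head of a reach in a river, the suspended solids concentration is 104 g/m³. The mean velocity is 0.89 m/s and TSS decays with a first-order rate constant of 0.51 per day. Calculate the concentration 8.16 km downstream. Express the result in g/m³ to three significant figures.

Travel time t = 8.16 km / 0.89 m/s = 8160/0.89 = 9169 s = 0.1061 d.
First-order decay: C = 104·exp(−0.51·0.1061) = 104·0.9473 = 98.52 g/m³.

98.5 g/m³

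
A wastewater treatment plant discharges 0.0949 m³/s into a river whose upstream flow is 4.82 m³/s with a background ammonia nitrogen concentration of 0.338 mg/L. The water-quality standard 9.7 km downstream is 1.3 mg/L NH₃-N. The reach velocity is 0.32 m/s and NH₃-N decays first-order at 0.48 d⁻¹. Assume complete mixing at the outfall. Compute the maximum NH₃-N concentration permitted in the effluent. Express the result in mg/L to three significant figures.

62.5 mg/L

Travel time to the compliance point: t = 9700/0.32 = 3.031e+04 s = 0.3508 d; decay factor exp(−0.48·0.3508) = 0.845.
So the concentration just after mixing may be at most 1.3/0.845 = 1.538 mg/L.
Mass balance: 1.538·4.915 = 0.0949·Cₑ + 4.82·0.338.
Cₑ = (7.561 − 1.629) / 0.0949 = 62.51 mg/L.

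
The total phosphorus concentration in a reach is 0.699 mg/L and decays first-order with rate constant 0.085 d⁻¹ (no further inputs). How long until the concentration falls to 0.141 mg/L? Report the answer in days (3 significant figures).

18.8 d

t = ln(C₀/C)/k = ln(0.699/0.141)/0.085 = 1.601/0.085 = 18.83 d.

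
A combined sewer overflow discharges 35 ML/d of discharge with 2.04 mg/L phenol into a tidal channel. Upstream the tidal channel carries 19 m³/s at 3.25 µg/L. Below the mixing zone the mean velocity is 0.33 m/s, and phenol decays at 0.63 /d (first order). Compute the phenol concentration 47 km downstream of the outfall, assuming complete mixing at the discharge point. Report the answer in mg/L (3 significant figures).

0.0162 mg/L

35 ML/d = 0.4051 m³/s.
3.25 µg/L = 0.00325 mg/L.
After complete mixing, C₀ = (0.4051·2.04 + 19·0.00325) / 19.41 = 0.04577 mg/L.
Travel time t = 4.7e+04 m / 0.33 m/s = 1.424e+05 s = 1.648 d.
C = 0.04577·exp(−0.63·1.648) = 0.04577·0.354 = 0.0162 mg/L.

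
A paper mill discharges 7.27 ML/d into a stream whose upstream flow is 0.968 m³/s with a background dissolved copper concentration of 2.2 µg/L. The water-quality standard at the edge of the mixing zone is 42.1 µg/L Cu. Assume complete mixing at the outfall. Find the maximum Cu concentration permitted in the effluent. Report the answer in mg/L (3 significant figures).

7.27 ML/d = 0.08414 m³/s.
2.2 µg/L = 0.0022 mg/L.
42.1 µg/L = 0.0421 mg/L.
Mass balance: 0.0421·1.052 = 0.08414·Cₑ + 0.968·0.0022.
Cₑ = (0.0443 − 0.00213) / 0.08414 = 0.5011 mg/L.

0.501 mg/L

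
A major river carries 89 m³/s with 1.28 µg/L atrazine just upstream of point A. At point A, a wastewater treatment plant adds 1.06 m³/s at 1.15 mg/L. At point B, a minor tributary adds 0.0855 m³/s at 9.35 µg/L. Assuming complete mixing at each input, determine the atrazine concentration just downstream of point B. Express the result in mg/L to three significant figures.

0.0148 mg/L

1.28 µg/L = 0.00128 mg/L.
After input A: C = (89·0.00128 + 1.06·1.15) / 90.06 = 0.0148 mg/L.
9.35 µg/L = 0.00935 mg/L.
After input B: C = (90.06·0.0148 + 0.0855·0.00935) / 90.15 = 0.0148 mg/L.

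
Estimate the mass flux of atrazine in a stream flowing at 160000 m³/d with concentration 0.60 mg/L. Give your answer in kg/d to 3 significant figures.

96.0 kg/d

160000 m³/d = 1.852 m³/s.
Mass flux = Q·C = 1.852 m³/s × 0.6 g/m³ = 1.111 g/s.
= 1.111 g/s × 86.4 = 96 kg/d.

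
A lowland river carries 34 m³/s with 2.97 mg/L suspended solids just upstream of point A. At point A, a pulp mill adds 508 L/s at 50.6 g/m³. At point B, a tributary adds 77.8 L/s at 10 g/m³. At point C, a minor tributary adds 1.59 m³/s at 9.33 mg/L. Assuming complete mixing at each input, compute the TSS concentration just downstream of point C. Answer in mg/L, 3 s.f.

508 L/s = 0.508 m³/s.
After input A: C = (34·2.97 + 0.508·50.6) / 34.51 = 3.671 mg/L.
77.8 L/s = 0.0778 m³/s.
After input B: C = (34.51·3.671 + 0.0778·10) / 34.59 = 3.685 mg/L.
After input C: C = (34.59·3.685 + 1.59·9.33) / 36.18 = 3.933 mg/L.

3.93 mg/L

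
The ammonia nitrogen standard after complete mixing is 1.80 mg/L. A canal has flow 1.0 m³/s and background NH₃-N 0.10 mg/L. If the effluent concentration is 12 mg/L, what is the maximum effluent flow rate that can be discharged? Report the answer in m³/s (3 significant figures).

0.167 m³/s

Mass balance at complete mixing: C_std·(Q_w + Q_r) = Q_w·C_e + Q_r·C_b.
Rearranging, Q_w = Q_r·(C_std − C_b)/(C_e − C_std) = 1.0·(1.8 − 0.1) / (12 − 1.8) = 0.1667 m³/s.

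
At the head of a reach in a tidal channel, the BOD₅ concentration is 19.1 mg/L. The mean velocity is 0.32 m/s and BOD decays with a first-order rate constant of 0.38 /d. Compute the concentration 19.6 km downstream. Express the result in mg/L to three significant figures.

14.6 mg/L

Travel time t = 19.6 km / 0.32 m/s = 1.96e+04/0.32 = 6.125e+04 s = 0.7089 d.
First-order decay: C = 19.1·exp(−0.38·0.7089) = 19.1·0.7638 = 14.59 mg/L.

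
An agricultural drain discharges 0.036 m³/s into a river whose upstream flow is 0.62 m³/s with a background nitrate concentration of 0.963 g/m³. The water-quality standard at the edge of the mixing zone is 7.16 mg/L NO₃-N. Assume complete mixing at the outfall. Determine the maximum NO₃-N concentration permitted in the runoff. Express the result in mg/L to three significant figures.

114 mg/L

Mass balance: 7.16·0.656 = 0.036·Cₑ + 0.62·0.963.
Cₑ = (4.697 − 0.5971) / 0.036 = 113.9 mg/L.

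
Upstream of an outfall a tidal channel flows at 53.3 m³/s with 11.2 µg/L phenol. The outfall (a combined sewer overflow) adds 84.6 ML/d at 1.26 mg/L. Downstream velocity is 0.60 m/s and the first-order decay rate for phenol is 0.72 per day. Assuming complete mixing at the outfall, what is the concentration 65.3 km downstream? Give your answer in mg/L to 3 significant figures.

0.0136 mg/L

84.6 ML/d = 0.9792 m³/s.
11.2 µg/L = 0.0112 mg/L.
After complete mixing, C₀ = (0.9792·1.26 + 53.3·0.0112) / 54.28 = 0.03373 mg/L.
Travel time t = 6.53e+04 m / 0.60 m/s = 1.088e+05 s = 1.26 d.
C = 0.03373·exp(−0.72·1.26) = 0.03373·0.4038 = 0.01362 mg/L.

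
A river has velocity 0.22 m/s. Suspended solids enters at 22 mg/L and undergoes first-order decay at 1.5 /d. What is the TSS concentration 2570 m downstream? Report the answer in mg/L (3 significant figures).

Travel time t = 2570 m / 0.22 m/s = 2570/0.22 = 1.168e+04 s = 0.1352 d.
First-order decay: C = 22·exp(−1.5·0.1352) = 22·0.8164 = 17.96 mg/L.

18.0 mg/L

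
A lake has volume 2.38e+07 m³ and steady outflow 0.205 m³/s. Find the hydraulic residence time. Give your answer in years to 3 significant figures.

Q = 0.205 m³/s × 3.156e+07 s/yr = 6.469e+06 m³/yr.
Hydraulic residence time τ = V/Q = 2.38e+07/6.469e+06 = 3.679 yr.

3.68 yr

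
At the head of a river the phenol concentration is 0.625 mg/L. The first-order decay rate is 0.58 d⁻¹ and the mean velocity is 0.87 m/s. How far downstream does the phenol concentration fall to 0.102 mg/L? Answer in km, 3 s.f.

235 km

From C = C₀·e^(−kt), t = ln(C₀/C)/k = ln(0.625/0.102)/0.58 = 1.813/0.58 = 3.125 d.
Distance = v·t = 0.87 m/s × 2.7e+05 s = 2.349e+05 m = 234.9 km.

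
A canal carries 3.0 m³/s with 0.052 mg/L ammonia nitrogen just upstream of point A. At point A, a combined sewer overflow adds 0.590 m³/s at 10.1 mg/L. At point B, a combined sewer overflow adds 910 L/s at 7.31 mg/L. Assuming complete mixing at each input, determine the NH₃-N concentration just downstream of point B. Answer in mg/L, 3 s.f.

After input A: C = (3·0.052 + 0.59·10.1) / 3.59 = 1.703 mg/L.
910 L/s = 0.91 m³/s.
After input B: C = (3.59·1.703 + 0.91·7.31) / 4.5 = 2.837 mg/L.

2.84 mg/L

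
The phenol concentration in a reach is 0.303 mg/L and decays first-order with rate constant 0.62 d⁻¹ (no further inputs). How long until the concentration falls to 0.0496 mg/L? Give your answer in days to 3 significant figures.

t = ln(C₀/C)/k = ln(0.303/0.0496)/0.62 = 1.81/0.62 = 2.919 d.

2.92 d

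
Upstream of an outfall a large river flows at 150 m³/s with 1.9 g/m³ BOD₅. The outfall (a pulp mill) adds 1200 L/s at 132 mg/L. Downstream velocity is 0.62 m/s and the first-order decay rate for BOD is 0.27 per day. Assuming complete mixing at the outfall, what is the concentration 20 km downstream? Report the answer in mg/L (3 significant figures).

1200 L/s = 1.2 m³/s.
After complete mixing, C₀ = (1.2·132 + 150·1.9) / 151.2 = 2.933 mg/L.
Travel time t = 2e+04 m / 0.62 m/s = 3.226e+04 s = 0.3734 d.
C = 2.933·exp(−0.27·0.3734) = 2.933·0.9041 = 2.651 mg/L.

2.65 mg/L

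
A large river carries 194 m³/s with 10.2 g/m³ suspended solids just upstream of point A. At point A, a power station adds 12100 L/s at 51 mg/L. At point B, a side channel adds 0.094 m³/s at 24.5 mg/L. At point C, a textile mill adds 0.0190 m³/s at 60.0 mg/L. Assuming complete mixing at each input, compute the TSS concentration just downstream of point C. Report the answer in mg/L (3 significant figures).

12.6 mg/L

12100 L/s = 12.1 m³/s.
After input A: C = (194·10.2 + 12.1·51) / 206.1 = 12.6 mg/L.
After input B: C = (206.1·12.6 + 0.094·24.5) / 206.2 = 12.6 mg/L.
After input C: C = (206.2·12.6 + 0.019·60) / 206.2 = 12.61 mg/L.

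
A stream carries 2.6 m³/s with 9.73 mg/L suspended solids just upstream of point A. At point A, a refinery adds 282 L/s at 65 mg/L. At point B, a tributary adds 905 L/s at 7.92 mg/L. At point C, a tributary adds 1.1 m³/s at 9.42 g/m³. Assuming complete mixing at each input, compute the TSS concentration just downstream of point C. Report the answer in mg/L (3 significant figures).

12.5 mg/L

282 L/s = 0.282 m³/s.
After input A: C = (2.6·9.73 + 0.282·65) / 2.882 = 15.14 mg/L.
905 L/s = 0.905 m³/s.
After input B: C = (2.882·15.14 + 0.905·7.92) / 3.787 = 13.41 mg/L.
After input C: C = (3.787·13.41 + 1.1·9.42) / 4.887 = 12.51 mg/L.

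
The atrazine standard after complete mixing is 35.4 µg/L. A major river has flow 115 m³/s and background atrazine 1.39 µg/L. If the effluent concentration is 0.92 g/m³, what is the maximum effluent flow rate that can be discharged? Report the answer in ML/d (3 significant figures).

382 ML/d

1.39 µg/L = 0.00139 mg/L.
35.4 µg/L = 0.0354 mg/L.
Mass balance at complete mixing: C_std·(Q_w + Q_r) = Q_w·C_e + Q_r·C_b.
Rearranging, Q_w = Q_r·(C_std − C_b)/(C_e − C_std) = 115·(0.0354 − 0.00139) / (0.92 − 0.0354) = 4.421 m³/s.
= 382 ML/d.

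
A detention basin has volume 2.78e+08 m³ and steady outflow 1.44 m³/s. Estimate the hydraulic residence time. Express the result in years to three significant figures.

Q = 1.44 m³/s × 3.156e+07 s/yr = 4.544e+07 m³/yr.
Hydraulic residence time τ = V/Q = 2.78e+08/4.544e+07 = 6.118 yr.

6.12 yr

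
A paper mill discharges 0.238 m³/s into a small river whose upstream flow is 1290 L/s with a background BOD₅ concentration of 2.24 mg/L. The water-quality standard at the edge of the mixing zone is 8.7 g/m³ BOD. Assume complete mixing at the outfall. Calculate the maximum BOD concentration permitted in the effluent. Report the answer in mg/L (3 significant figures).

43.7 mg/L

1290 L/s = 1.29 m³/s.
Mass balance: 8.7·1.528 = 0.238·Cₑ + 1.29·2.24.
Cₑ = (13.29 − 2.89) / 0.238 = 43.71 mg/L.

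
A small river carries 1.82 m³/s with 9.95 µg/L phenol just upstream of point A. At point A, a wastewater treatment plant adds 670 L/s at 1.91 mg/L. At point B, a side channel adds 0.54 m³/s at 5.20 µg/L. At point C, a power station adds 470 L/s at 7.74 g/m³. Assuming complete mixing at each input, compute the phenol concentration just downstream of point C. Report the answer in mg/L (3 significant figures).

9.95 µg/L = 0.00995 mg/L.
670 L/s = 0.67 m³/s.
After input A: C = (1.82·0.00995 + 0.67·1.91) / 2.49 = 0.5212 mg/L.
5.20 µg/L = 0.0052 mg/L.
After input B: C = (2.49·0.5212 + 0.54·0.0052) / 3.03 = 0.4292 mg/L.
470 L/s = 0.47 m³/s.
After input C: C = (3.03·0.4292 + 0.47·7.74) / 3.5 = 1.411 mg/L.

1.41 mg/L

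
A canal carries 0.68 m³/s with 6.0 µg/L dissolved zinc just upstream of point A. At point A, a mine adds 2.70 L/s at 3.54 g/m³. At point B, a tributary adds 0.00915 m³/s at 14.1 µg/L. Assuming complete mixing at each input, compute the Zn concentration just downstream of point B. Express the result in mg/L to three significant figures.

6.0 µg/L = 0.006 mg/L.
2.70 L/s = 0.0027 m³/s.
After input A: C = (0.68·0.006 + 0.0027·3.54) / 0.6827 = 0.01998 mg/L.
14.1 µg/L = 0.0141 mg/L.
After input B: C = (0.6827·0.01998 + 0.00915·0.0141) / 0.6919 = 0.0199 mg/L.

0.0199 mg/L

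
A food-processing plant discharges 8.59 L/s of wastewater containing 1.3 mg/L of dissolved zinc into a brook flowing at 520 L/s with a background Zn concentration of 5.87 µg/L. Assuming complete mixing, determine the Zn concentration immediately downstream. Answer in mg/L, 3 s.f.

8.59 L/s = 0.00859 m³/s.
520 L/s = 0.52 m³/s.
5.87 µg/L = 0.00587 mg/L.
By mass balance at complete mixing, C = (0.00859·1.3 + 0.52·0.00587) / (0.00859 + 0.52) = 0.01422/0.5286 = 0.0269 mg/L.

0.0269 mg/L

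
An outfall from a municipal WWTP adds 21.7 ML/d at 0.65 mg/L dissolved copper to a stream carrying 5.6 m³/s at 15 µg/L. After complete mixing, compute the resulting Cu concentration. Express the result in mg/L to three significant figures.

0.0423 mg/L

21.7 ML/d = 0.2512 m³/s.
15 µg/L = 0.015 mg/L.
Flow-weighted mixing gives C = (0.2512·0.65 + 5.6·0.015) / (0.2512 + 5.6) = 0.2473/5.851 = 0.04226 mg/L.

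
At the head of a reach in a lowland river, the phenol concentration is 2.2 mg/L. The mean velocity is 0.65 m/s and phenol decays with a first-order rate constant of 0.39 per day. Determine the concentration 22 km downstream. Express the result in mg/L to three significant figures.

Travel time t = 22 km / 0.65 m/s = 2.2e+04/0.65 = 3.385e+04 s = 0.3917 d.
First-order decay: C = 2.2·exp(−0.39·0.3917) = 2.2·0.8583 = 1.888 mg/L.

1.89 mg/L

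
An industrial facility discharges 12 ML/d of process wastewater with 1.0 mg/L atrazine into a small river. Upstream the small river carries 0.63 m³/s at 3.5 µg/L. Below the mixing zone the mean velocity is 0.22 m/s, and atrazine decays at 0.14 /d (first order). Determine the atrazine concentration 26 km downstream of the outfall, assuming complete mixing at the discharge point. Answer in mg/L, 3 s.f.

12 ML/d = 0.1389 m³/s.
3.5 µg/L = 0.0035 mg/L.
After complete mixing, C₀ = (0.1389·1 + 0.63·0.0035) / 0.7689 = 0.1835 mg/L.
Travel time t = 2.6e+04 m / 0.22 m/s = 1.182e+05 s = 1.368 d.
C = 0.1835·exp(−0.14·1.368) = 0.1835·0.8257 = 0.1515 mg/L.

0.152 mg/L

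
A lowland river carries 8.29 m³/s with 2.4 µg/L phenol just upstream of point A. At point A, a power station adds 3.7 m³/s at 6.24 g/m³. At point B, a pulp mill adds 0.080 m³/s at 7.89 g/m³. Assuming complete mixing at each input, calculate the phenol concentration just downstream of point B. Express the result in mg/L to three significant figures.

1.97 mg/L

2.4 µg/L = 0.0024 mg/L.
After input A: C = (8.29·0.0024 + 3.7·6.24) / 11.99 = 1.927 mg/L.
After input B: C = (11.99·1.927 + 0.08·7.89) / 12.07 = 1.967 mg/L.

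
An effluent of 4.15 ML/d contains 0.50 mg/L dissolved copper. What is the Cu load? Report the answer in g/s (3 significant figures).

4.15 ML/d = 0.04803 m³/s.
Mass flux = Q·C = 0.04803 m³/s × 0.5 g/m³ = 0.02402 g/s.

0.0240 g/s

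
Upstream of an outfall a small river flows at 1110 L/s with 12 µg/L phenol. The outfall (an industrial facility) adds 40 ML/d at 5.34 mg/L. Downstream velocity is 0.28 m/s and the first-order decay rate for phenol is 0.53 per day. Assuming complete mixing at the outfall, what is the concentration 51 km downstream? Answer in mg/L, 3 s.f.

0.517 mg/L

40 ML/d = 0.463 m³/s.
1110 L/s = 1.11 m³/s.
12 µg/L = 0.012 mg/L.
After complete mixing, C₀ = (0.463·5.34 + 1.11·0.012) / 1.573 = 1.58 mg/L.
Travel time t = 5.1e+04 m / 0.28 m/s = 1.821e+05 s = 2.108 d.
C = 1.58·exp(−0.53·2.108) = 1.58·0.3272 = 0.517 mg/L.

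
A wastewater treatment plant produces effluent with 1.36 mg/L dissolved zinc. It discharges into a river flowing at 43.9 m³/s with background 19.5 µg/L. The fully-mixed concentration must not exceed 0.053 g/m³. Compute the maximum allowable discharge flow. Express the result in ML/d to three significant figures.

97.2 ML/d

19.5 µg/L = 0.0195 mg/L.
Mass balance at complete mixing: C_std·(Q_w + Q_r) = Q_w·C_e + Q_r·C_b.
Rearranging, Q_w = Q_r·(C_std − C_b)/(C_e − C_std) = 43.9·(0.053 − 0.0195) / (1.36 − 0.053) = 1.125 m³/s.
= 97.22 ML/d.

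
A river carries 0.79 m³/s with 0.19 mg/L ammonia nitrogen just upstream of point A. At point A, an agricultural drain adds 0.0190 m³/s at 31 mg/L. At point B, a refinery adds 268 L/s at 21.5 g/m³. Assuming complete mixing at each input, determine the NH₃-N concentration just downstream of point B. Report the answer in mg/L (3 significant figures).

After input A: C = (0.79·0.19 + 0.019·31) / 0.809 = 0.9136 mg/L.
268 L/s = 0.268 m³/s.
After input B: C = (0.809·0.9136 + 0.268·21.5) / 1.077 = 6.036 mg/L.

6.04 mg/L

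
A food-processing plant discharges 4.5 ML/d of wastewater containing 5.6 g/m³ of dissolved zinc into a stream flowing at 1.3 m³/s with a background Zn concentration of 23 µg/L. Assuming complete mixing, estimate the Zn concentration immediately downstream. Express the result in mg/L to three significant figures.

4.5 ML/d = 0.05208 m³/s.
23 µg/L = 0.023 mg/L.
Conservation of mass across the mixing zone: C = (0.05208·5.6 + 1.3·0.023) / (0.05208 + 1.3) = 0.3216/1.352 = 0.2378 mg/L.

0.238 mg/L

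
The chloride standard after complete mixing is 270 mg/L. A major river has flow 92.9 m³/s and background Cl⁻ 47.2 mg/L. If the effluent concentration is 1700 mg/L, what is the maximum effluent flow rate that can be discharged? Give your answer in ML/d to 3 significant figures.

Mass balance at complete mixing: C_std·(Q_w + Q_r) = Q_w·C_e + Q_r·C_b.
Rearranging, Q_w = Q_r·(C_std − C_b)/(C_e − C_std) = 92.9·(270 − 47.2) / (1700 − 270) = 14.47 m³/s.
= 1251 ML/d.

1250 ML/d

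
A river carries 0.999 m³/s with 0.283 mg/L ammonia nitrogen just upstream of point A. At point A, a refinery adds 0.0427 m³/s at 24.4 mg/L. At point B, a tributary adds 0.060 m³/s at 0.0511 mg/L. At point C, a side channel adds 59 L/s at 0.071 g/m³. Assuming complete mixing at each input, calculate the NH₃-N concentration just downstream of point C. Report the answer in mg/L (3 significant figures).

1.15 mg/L

After input A: C = (0.999·0.283 + 0.0427·24.4) / 1.042 = 1.272 mg/L.
After input B: C = (1.042·1.272 + 0.06·0.0511) / 1.102 = 1.205 mg/L.
59 L/s = 0.059 m³/s.
After input C: C = (1.102·1.205 + 0.059·0.071) / 1.161 = 1.147 mg/L.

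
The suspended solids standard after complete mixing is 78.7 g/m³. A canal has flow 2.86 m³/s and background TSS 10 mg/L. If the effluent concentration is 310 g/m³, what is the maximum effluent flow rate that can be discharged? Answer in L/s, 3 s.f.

Mass balance at complete mixing: C_std·(Q_w + Q_r) = Q_w·C_e + Q_r·C_b.
Rearranging, Q_w = Q_r·(C_std − C_b)/(C_e − C_std) = 2.86·(78.7 − 10) / (310 − 78.7) = 0.8495 m³/s.
= 849.5 L/s.

849 L/s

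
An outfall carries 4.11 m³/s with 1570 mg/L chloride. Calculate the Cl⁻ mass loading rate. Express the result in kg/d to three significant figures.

558000 kg/d

Mass flux = Q·C = 4.11 m³/s × 1570 g/m³ = 6453 g/s.
= 6453 g/s × 86.4 = 5.575e+05 kg/d.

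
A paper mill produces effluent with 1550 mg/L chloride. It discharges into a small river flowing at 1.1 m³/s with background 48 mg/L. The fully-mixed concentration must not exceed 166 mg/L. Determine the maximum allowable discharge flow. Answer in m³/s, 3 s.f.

Mass balance at complete mixing: C_std·(Q_w + Q_r) = Q_w·C_e + Q_r·C_b.
Rearranging, Q_w = Q_r·(C_std − C_b)/(C_e − C_std) = 1.1·(166 − 48) / (1550 − 166) = 0.09379 m³/s.

0.0938 m³/s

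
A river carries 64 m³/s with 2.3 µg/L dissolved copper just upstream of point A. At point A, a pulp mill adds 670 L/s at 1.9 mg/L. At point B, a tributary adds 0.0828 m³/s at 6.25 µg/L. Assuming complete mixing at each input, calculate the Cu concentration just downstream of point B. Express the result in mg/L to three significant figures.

2.3 µg/L = 0.0023 mg/L.
670 L/s = 0.67 m³/s.
After input A: C = (64·0.0023 + 0.67·1.9) / 64.67 = 0.02196 mg/L.
6.25 µg/L = 0.00625 mg/L.
After input B: C = (64.67·0.02196 + 0.0828·0.00625) / 64.75 = 0.02194 mg/L.

0.0219 mg/L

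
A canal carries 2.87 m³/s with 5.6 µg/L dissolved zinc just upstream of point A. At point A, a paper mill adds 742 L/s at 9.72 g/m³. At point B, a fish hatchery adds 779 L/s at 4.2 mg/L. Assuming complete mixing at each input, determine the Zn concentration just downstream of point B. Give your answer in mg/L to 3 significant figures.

2.39 mg/L

5.6 µg/L = 0.0056 mg/L.
742 L/s = 0.742 m³/s.
After input A: C = (2.87·0.0056 + 0.742·9.72) / 3.612 = 2.001 mg/L.
779 L/s = 0.779 m³/s.
After input B: C = (3.612·2.001 + 0.779·4.2) / 4.391 = 2.391 mg/L.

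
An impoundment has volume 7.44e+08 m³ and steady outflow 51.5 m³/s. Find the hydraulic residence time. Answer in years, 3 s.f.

0.458 yr

Q = 51.5 m³/s × 3.156e+07 s/yr = 1.625e+09 m³/yr.
Hydraulic residence time τ = V/Q = 7.44e+08/1.625e+09 = 0.4578 yr.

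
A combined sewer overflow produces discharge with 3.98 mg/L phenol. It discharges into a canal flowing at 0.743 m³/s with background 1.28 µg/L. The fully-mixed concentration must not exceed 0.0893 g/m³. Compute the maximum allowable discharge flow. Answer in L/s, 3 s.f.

1.28 µg/L = 0.00128 mg/L.
Mass balance at complete mixing: C_std·(Q_w + Q_r) = Q_w·C_e + Q_r·C_b.
Rearranging, Q_w = Q_r·(C_std − C_b)/(C_e − C_std) = 0.743·(0.0893 − 0.00128) / (3.98 − 0.0893) = 0.01681 m³/s.
= 16.81 L/s.

16.8 L/s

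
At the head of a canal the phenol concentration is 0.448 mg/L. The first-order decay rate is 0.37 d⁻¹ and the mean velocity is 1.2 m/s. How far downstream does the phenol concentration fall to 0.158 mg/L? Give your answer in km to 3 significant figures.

292 km

From C = C₀·e^(−kt), t = ln(C₀/C)/k = ln(0.448/0.158)/0.37 = 1.042/0.37 = 2.817 d.
Distance = v·t = 1.2 m/s × 2.434e+05 s = 2.92e+05 m = 292 km.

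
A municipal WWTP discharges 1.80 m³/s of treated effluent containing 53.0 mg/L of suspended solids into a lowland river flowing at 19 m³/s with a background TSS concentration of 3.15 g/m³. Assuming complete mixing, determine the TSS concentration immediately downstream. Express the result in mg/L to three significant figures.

Flow-weighted mixing gives C = (1.8·53 + 19·3.15) / (1.8 + 19) = 155.2/20.8 = 7.464 mg/L.

7.46 mg/L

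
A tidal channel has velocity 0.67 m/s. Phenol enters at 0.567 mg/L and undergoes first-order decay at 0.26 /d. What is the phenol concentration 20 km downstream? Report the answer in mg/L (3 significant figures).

Travel time t = 20 km / 0.67 m/s = 2e+04/0.67 = 2.985e+04 s = 0.3455 d.
First-order decay: C = 0.567·exp(−0.26·0.3455) = 0.567·0.9141 = 0.5183 mg/L.

0.518 mg/L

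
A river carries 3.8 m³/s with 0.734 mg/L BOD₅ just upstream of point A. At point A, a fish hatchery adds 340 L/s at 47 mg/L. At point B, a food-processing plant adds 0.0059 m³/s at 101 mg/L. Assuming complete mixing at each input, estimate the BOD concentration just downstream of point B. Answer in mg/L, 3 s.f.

340 L/s = 0.34 m³/s.
After input A: C = (3.8·0.734 + 0.34·47) / 4.14 = 4.534 mg/L.
After input B: C = (4.14·4.534 + 0.0059·101) / 4.146 = 4.671 mg/L.

4.67 mg/L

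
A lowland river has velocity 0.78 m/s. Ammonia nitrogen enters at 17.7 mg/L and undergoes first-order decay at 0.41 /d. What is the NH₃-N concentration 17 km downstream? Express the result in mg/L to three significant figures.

Travel time t = 17 km / 0.78 m/s = 1.7e+04/0.78 = 2.179e+04 s = 0.2523 d.
First-order decay: C = 17.7·exp(−0.41·0.2523) = 17.7·0.9017 = 15.96 mg/L.

16.0 mg/L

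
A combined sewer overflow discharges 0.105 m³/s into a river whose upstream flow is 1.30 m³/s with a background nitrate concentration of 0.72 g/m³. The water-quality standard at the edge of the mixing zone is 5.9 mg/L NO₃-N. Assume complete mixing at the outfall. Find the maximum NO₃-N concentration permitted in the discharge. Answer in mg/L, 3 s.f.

70.0 mg/L

Mass balance: 5.9·1.405 = 0.105·Cₑ + 1.3·0.72.
Cₑ = (8.29 − 0.936) / 0.105 = 70.03 mg/L.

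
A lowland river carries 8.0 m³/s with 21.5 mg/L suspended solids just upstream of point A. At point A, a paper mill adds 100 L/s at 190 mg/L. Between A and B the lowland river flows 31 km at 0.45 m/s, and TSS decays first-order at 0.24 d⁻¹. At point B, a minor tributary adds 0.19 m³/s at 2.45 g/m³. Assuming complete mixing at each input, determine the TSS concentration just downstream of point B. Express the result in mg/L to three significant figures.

100 L/s = 0.1 m³/s.
After input A: C = (8·21.5 + 0.1·190) / 8.1 = 23.58 mg/L.
Over the 31 km reach to input B (t = 6.889e+04 s = 0.7973 d), decay gives C = 23.58·exp(−0.24·0.7973) = 19.47 mg/L.
After input B: C = (8.1·19.47 + 0.19·2.45) / 8.29 = 19.08 mg/L.

19.1 mg/L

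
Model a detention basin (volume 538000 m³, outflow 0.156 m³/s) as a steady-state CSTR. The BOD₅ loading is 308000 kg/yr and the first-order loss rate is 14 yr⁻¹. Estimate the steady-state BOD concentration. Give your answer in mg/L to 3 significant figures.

24.7 mg/L

Outflow Q = 0.156 m³/s × 3.156e+07 s/yr = 4.923e+06 m³/yr.
Steady-state CSTR mass balance: W = Q·C + k·V·C, so C = W/(Q + kV).
Q + kV = 4.923e+06 + 14·538000 = 1.245e+07 m³/yr.
C = 308000/1.245e+07 = 0.02473 kg/m³ = 24.73 mg/L.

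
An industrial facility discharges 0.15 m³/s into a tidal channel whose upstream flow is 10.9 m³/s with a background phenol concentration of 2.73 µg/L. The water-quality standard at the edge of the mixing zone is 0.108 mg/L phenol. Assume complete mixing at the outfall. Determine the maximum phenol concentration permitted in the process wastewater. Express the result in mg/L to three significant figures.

7.76 mg/L

2.73 µg/L = 0.00273 mg/L.
Mass balance: 0.108·11.05 = 0.15·Cₑ + 10.9·0.00273.
Cₑ = (1.193 − 0.02976) / 0.15 = 7.758 mg/L.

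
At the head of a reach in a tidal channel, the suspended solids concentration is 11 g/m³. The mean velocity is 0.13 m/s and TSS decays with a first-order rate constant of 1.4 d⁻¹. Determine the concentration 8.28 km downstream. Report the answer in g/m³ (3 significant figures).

Travel time t = 8.28 km / 0.13 m/s = 8280/0.13 = 6.369e+04 s = 0.7372 d.
First-order decay: C = 11·exp(−1.4·0.7372) = 11·0.3563 = 3.919 g/m³.

3.92 g/m³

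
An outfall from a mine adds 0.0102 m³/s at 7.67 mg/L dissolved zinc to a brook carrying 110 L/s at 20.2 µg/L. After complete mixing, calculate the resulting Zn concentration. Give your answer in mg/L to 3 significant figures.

0.669 mg/L

110 L/s = 0.11 m³/s.
20.2 µg/L = 0.0202 mg/L.
Conservation of mass across the mixing zone: C = (0.0102·7.67 + 0.11·0.0202) / (0.0102 + 0.11) = 0.08046/0.1202 = 0.6694 mg/L.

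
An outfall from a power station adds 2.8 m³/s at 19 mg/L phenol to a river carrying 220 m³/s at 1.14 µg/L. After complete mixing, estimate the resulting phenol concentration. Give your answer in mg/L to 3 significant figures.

1.14 µg/L = 0.00114 mg/L.
Conservation of mass across the mixing zone: C = (2.8·19 + 220·0.00114) / (2.8 + 220) = 53.45/222.8 = 0.2399 mg/L.

0.240 mg/L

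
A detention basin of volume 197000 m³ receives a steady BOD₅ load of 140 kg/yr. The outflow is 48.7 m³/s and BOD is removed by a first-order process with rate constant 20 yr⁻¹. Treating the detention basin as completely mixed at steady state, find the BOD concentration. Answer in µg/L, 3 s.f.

0.0909 µg/L

Outflow Q = 48.7 m³/s × 3.156e+07 s/yr = 1.537e+09 m³/yr.
Steady-state CSTR mass balance: W = Q·C + k·V·C, so C = W/(Q + kV).
Q + kV = 1.537e+09 + 20·197000 = 1.541e+09 m³/yr.
C = 140/1.541e+09 = 9.086e-08 kg/m³ = 9.086e-05 mg/L = 0.09086 µg/L.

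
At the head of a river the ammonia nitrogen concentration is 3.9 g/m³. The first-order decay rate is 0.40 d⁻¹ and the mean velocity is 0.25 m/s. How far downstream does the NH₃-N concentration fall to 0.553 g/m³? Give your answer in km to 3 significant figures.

105 km

From C = C₀·e^(−kt), t = ln(C₀/C)/k = ln(3.9/0.553)/0.40 = 1.953/0.40 = 4.883 d.
Distance = v·t = 0.25 m/s × 4.219e+05 s = 1.055e+05 m = 105.5 km.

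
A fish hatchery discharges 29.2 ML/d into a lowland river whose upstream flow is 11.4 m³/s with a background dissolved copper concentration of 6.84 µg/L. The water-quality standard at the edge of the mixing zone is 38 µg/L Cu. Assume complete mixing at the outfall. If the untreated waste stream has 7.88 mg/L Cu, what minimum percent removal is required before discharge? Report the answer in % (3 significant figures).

86.2 %

29.2 ML/d = 0.338 m³/s.
6.84 µg/L = 0.00684 mg/L.
38 µg/L = 0.038 mg/L.
Mass balance: 0.038·11.74 = 0.338·Cₑ + 11.4·0.00684.
Cₑ = (0.446 − 0.07798) / 0.338 = 1.089 mg/L.
Required removal = 1 − 1.089/7.88 = 86.18 %.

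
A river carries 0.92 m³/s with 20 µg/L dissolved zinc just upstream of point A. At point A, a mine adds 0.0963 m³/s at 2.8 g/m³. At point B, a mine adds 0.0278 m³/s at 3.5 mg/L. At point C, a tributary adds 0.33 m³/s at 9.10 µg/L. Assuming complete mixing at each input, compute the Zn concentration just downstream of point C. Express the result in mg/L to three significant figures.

20 µg/L = 0.02 mg/L.
After input A: C = (0.92·0.02 + 0.0963·2.8) / 1.016 = 0.2834 mg/L.
After input B: C = (1.016·0.2834 + 0.0278·3.5) / 1.044 = 0.3691 mg/L.
9.10 µg/L = 0.0091 mg/L.
After input C: C = (1.044·0.3691 + 0.33·0.0091) / 1.374 = 0.2826 mg/L.

0.283 mg/L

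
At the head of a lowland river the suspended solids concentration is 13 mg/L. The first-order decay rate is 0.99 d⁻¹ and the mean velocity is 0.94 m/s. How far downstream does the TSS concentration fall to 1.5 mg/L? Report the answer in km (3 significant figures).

177 km

From C = C₀·e^(−kt), t = ln(C₀/C)/k = ln(13/1.5)/0.99 = 2.159/0.99 = 2.181 d.
Distance = v·t = 0.94 m/s × 1.885e+05 s = 1.772e+05 m = 177.2 km.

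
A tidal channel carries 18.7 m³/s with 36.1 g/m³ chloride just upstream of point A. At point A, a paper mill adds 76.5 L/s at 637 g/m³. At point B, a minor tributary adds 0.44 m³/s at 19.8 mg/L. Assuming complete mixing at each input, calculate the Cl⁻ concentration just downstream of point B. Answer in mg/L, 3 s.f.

38.1 mg/L

76.5 L/s = 0.0765 m³/s.
After input A: C = (18.7·36.1 + 0.0765·637) / 18.78 = 38.55 mg/L.
After input B: C = (18.78·38.55 + 0.44·19.8) / 19.22 = 38.12 mg/L.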